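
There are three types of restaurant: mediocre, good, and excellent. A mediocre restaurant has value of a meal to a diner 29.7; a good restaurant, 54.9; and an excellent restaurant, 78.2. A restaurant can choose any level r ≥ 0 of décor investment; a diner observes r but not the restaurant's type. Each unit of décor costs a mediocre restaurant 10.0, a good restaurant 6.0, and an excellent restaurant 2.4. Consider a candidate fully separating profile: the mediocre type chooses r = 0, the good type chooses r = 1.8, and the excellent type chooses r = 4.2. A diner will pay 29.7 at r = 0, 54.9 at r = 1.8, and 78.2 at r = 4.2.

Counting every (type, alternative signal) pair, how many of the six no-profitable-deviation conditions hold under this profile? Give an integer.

3

Excellent (own payoff 78.2 − 2.4×4.2 = 68.12): to r=0 gives 29.7 → no gain ✓; to r=1.8 gives 54.9 − 2.4×1.8 = 50.58 → no gain ✓.
Good (own payoff 54.9 − 6.0×1.8 = 44.1): to r=0 gives 29.7 → no gain ✓; to r=4.2 gives 78.2 − 6.0×4.2 = 53 → profitable ✗.
Mediocre (own payoff 29.7): to r=1.8 gives 54.9 − 10.0×1.8 = 36.9 → profitable ✗; to r=4.2 gives 78.2 − 10.0×4.2 = 36.2 → profitable ✗.
3 of the 6 constraints hold; not an equilibrium.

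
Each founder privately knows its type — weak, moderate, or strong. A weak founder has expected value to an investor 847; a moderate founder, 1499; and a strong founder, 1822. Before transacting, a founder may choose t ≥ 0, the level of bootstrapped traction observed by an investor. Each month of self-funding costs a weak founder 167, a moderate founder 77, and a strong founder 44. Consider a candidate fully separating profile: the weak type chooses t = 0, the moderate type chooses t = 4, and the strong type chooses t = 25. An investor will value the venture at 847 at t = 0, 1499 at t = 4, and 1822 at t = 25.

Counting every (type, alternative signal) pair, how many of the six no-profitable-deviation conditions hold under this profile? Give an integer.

4

Weak (own payoff 847): to t=4 gives 1499 − 167×4 = 831 → no gain ✓; to t=25 gives 1822 − 167×25 = -2353 → no gain ✓.
Strong (own payoff 1822 − 44×25 = 722): to t=0 gives 847 → profitable ✗; to t=4 gives 1499 − 44×4 = 1323 → profitable ✗.
Moderate (own payoff 1499 − 77×4 = 1191): to t=0 gives 847 → no gain ✓; to t=25 gives 1822 − 77×25 = -103 → no gain ✓.
4 of the 6 constraints hold; not an equilibrium.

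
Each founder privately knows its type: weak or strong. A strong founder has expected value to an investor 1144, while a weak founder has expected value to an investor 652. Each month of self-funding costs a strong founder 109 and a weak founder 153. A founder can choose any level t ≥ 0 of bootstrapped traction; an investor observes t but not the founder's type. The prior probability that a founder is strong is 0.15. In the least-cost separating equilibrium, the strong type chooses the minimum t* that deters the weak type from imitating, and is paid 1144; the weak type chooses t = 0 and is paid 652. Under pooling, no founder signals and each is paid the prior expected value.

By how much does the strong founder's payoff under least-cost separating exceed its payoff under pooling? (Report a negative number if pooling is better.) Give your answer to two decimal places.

67.69

Least-cost separating signal: t* solves 652 = 1144 − 153·t*, so t* = (1144 − 652)/153 ≈ 3.2157.
Strong type's separating payoff: 1144 − 109 × t* = 1144 − 109 × (1144 − 652)/153 = 1144 − 53628/153 ≈ 793.4902.
Pooling payoff: 0.15 × 1144 + 0.85 × 652 = 725.8.
Difference: 793.4902 − 725.8 = 67.6902, i.e. 67.69 to two decimal places.
The strong type prefers to separate.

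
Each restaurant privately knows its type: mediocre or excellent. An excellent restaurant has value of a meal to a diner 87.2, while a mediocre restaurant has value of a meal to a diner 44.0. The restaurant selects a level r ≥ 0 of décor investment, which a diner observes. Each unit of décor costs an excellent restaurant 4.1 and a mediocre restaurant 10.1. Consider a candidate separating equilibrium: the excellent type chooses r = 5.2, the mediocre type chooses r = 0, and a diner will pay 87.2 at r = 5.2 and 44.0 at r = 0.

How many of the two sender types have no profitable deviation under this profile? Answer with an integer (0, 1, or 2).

Mediocre type: stay at 0 → 44.0; mimic → 87.2 − 10.1 × 5.2 = 34.68. IC holds (44.0 ≥ 34.68).
Excellent type: signal → 87.2 − 4.1 × 5.2 = 65.88; deviate to 0 → 44.0. IC holds (65.88 ≥ 44.0).
2 of 2 constraints hold, so this is a separating equilibrium.

2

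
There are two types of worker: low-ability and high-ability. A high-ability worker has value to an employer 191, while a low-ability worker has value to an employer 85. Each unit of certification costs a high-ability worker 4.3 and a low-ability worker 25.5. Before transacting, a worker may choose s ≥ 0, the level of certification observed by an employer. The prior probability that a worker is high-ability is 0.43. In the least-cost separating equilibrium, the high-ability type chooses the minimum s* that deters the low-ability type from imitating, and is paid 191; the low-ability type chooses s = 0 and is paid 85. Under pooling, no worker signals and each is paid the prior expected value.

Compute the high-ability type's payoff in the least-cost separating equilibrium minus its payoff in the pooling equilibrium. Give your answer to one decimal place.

42.5

Least-cost separating signal: s* solves 85 = 191 − 25.5·s*, so s* = (191 − 85)/25.5 ≈ 4.1569.
High-ability type's separating payoff: 191 − 4.3 × s* = 191 − 4.3 × (191 − 85)/25.5 = 191 − 455.8/25.5 ≈ 173.125.
Pooling payoff: 0.43 × 191 + 0.57 × 85 = 130.58.
Difference: 173.125 − 130.58 = 42.545, i.e. 42.5 to one decimal place.
The high-ability type prefers to separate.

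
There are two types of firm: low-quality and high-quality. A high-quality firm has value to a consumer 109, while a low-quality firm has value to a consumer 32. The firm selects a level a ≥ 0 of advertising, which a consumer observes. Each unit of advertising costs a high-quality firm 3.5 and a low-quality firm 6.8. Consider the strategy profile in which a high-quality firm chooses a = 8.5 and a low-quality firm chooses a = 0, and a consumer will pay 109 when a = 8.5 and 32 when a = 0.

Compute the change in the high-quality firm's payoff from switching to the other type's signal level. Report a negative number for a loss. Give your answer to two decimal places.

-47.25

Playing a = 8.5 the high-quality firm receives 109 − 3.5 × 8.5 = 79.25.
Deviating to a = 0 yields 32 instead.
Gain from deviating: 32 − 79.25 = -47.25.
The gain is negative, so the high-quality type's incentive-compatibility constraint is satisfied.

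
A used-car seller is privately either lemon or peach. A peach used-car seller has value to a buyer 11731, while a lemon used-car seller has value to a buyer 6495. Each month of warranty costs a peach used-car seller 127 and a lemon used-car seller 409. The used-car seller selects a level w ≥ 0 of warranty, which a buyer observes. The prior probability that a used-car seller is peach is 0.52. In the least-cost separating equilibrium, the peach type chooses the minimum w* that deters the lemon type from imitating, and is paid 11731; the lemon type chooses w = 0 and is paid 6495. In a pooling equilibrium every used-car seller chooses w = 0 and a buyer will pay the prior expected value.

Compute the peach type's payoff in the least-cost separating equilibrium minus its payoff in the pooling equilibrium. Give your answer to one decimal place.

887.4

Least-cost separating signal: w* solves 6495 = 11731 − 409·w*, so w* = (11731 − 6495)/409 ≈ 12.8020.
Peach type's separating payoff: 11731 − 127 × w* = 11731 − 127 × (11731 − 6495)/409 = 11731 − 664972/409 ≈ 10105.152.
Pooling payoff: 0.52 × 11731 + 0.48 × 6495 = 9217.72.
Difference: 10105.152 − 9217.72 = 887.432, i.e. 887.4 to one decimal place.
The peach type prefers to separate.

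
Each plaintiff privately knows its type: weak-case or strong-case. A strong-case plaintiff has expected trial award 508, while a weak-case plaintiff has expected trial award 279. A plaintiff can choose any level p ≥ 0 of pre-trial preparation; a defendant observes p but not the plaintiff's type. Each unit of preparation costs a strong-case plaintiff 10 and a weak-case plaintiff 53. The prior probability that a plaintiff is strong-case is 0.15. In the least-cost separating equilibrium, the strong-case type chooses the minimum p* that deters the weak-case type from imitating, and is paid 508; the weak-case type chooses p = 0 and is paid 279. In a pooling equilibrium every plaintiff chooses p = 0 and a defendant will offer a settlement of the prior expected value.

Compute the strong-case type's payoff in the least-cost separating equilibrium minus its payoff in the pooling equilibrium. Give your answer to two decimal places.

151.44

Least-cost separating signal: p* solves 279 = 508 − 53·p*, so p* = (508 − 279)/53 ≈ 4.3208.
Strong-case type's separating payoff: 508 − 10 × p* = 508 − 10 × (508 − 279)/53 = 508 − 2290/53 ≈ 464.7925.
Pooling payoff: 0.15 × 508 + 0.85 × 279 = 313.35.
Difference: 464.7925 − 313.35 = 151.4425, i.e. 151.44 to two decimal places.
The strong-case type prefers to separate.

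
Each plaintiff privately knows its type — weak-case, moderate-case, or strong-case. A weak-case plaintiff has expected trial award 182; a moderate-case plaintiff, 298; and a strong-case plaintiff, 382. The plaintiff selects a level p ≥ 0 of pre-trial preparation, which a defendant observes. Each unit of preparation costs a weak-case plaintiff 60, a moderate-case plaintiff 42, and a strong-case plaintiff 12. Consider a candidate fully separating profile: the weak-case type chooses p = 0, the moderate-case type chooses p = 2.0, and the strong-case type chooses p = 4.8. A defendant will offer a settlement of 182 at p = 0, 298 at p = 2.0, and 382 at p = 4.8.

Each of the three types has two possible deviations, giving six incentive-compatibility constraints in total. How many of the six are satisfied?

6

Strong-case (own payoff 382 − 12×4.8 = 324.4): to p=0 gives 182 → no gain ✓; to p=2.0 gives 298 − 12×2.0 = 274 → no gain ✓.
Moderate-case (own payoff 298 − 42×2.0 = 214): to p=0 gives 182 → no gain ✓; to p=4.8 gives 382 − 42×4.8 = 180.4 → no gain ✓.
Weak-case (own payoff 182): to p=2.0 gives 298 − 60×2.0 = 178 → no gain ✓; to p=4.8 gives 382 − 60×4.8 = 94 → no gain ✓.
6 of the 6 constraints hold; this profile is a separating equilibrium.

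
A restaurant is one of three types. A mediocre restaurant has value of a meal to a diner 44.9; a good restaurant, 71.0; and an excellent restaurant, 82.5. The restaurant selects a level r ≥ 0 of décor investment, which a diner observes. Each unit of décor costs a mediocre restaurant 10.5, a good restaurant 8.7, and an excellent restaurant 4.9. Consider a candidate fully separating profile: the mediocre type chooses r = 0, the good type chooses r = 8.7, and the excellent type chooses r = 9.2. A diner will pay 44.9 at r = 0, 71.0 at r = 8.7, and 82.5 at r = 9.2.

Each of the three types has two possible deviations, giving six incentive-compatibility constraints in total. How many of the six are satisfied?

3

Excellent (own payoff 82.5 − 4.9×9.2 = 37.42): to r=0 gives 44.9 → profitable ✗; to r=8.7 gives 71.0 − 4.9×8.7 = 28.37 → no gain ✓.
Mediocre (own payoff 44.9): to r=8.7 gives 71.0 − 10.5×8.7 = -20.35 → no gain ✓; to r=9.2 gives 82.5 − 10.5×9.2 = -14.1 → no gain ✓.
Good (own payoff 71.0 − 8.7×8.7 = -4.69): to r=0 gives 44.9 → profitable ✗; to r=9.2 gives 82.5 − 8.7×9.2 = 2.46 → profitable ✗.
3 of the 6 constraints hold; not an equilibrium.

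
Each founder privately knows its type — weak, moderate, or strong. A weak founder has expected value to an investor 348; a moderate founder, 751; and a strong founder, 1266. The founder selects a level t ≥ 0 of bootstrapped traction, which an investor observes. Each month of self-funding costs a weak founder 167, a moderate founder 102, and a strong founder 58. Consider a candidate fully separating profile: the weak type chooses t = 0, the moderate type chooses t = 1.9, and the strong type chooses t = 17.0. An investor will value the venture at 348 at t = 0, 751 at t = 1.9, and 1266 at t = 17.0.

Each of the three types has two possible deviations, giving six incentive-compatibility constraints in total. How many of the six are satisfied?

3

Weak (own payoff 348): to t=1.9 gives 751 − 167×1.9 = 433.7 → profitable ✗; to t=17.0 gives 1266 − 167×17.0 = -1573 → no gain ✓.
Moderate (own payoff 751 − 102×1.9 = 557.2): to t=0 gives 348 → no gain ✓; to t=17.0 gives 1266 − 102×17.0 = -468 → no gain ✓.
Strong (own payoff 1266 − 58×17.0 = 280): to t=0 gives 348 → profitable ✗; to t=1.9 gives 751 − 58×1.9 = 640.8 → profitable ✗.
3 of the 6 constraints hold; not an equilibrium.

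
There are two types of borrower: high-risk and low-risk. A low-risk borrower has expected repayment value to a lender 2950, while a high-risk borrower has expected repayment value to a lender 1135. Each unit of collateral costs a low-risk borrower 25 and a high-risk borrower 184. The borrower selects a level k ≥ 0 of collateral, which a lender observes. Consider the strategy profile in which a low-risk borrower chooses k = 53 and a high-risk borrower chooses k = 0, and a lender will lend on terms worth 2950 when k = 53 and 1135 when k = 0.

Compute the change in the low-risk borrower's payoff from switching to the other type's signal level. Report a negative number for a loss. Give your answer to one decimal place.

-490.0

Playing k = 53 the low-risk borrower receives 2950 − 25 × 53 = 1625.
Deviating to k = 0 yields 1135 instead.
Gain from deviating: 1135 − 1625 = -490.0.
The gain is negative, so the low-risk type's incentive-compatibility constraint is satisfied.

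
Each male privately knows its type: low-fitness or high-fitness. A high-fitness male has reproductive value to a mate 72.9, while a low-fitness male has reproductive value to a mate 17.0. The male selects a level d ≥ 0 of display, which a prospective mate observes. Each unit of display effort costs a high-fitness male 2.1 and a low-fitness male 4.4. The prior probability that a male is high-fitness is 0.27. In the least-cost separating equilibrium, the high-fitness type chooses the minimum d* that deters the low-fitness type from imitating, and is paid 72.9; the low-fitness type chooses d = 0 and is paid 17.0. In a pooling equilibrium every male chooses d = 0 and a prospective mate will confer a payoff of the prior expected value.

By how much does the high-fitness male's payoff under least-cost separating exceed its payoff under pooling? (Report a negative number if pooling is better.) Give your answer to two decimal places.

14.13

Least-cost separating signal: d* solves 17.0 = 72.9 − 4.4·d*, so d* = (72.9 − 17.0)/4.4 ≈ 12.7045.
High-fitness type's separating payoff: 72.9 − 2.1 × d* = 72.9 − 2.1 × (72.9 − 17.0)/4.4 = 72.9 − 117.39/4.4 ≈ 46.2205.
Pooling payoff: 0.27 × 72.9 + 0.73 × 17.0 = 32.093.
Difference: 46.2205 − 32.093 = 14.1275, i.e. 14.13 to two decimal places.
The high-fitness type prefers to separate.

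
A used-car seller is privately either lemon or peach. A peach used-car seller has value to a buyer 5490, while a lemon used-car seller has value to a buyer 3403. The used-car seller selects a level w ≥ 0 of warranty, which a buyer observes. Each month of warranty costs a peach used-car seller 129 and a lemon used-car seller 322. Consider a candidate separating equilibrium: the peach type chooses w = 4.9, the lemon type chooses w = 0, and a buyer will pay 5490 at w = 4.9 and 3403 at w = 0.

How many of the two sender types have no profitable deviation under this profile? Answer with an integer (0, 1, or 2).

1

Peach type: signal → 5490 − 129 × 4.9 = 4857.9; deviate to 0 → 3403. IC holds (4857.9 ≥ 3403).
Lemon type: stay at 0 → 3403; mimic → 5490 − 322 × 4.9 = 3912.2. IC fails (3403 < 3912.2).
1 of 2 constraints hold, so this profile is not an equilibrium.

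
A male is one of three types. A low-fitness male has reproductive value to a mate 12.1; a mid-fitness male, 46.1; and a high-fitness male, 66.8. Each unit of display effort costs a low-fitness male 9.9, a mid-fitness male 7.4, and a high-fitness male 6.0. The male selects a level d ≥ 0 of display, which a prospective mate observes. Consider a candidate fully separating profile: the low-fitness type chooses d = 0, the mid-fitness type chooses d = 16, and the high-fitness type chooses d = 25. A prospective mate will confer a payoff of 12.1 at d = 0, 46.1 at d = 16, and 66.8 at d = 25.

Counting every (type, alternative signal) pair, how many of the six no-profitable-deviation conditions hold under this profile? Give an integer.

Low-fitness (own payoff 12.1): to d=16 gives 46.1 − 9.9×16 = -112.3 → no gain ✓; to d=25 gives 66.8 − 9.9×25 = -180.7 → no gain ✓.
High-fitness (own payoff 66.8 − 6.0×25 = -83.2): to d=0 gives 12.1 → profitable ✗; to d=16 gives 46.1 − 6.0×16 = -49.9 → profitable ✗.
Mid-fitness (own payoff 46.1 − 7.4×16 = -72.3): to d=0 gives 12.1 → profitable ✗; to d=25 gives 66.8 − 7.4×25 = -118.2 → no gain ✓.
3 of the 6 constraints hold; not an equilibrium.

3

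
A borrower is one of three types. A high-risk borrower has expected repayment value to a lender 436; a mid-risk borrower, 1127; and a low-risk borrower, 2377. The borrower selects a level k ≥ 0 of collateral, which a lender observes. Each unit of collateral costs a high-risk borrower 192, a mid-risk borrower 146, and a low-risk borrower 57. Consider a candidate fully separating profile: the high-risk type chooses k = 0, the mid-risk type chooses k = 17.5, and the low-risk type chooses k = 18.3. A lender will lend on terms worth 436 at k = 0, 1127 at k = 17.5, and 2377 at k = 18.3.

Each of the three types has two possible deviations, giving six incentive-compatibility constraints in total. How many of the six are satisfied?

Mid-risk (own payoff 1127 − 146×17.5 = -1428): to k=0 gives 436 → profitable ✗; to k=18.3 gives 2377 − 146×18.3 = -294.8 → profitable ✗.
High-risk (own payoff 436): to k=17.5 gives 1127 − 192×17.5 = -2233 → no gain ✓; to k=18.3 gives 2377 − 192×18.3 = -1136.6 → no gain ✓.
Low-risk (own payoff 2377 − 57×18.3 = 1333.9): to k=0 gives 436 → no gain ✓; to k=17.5 gives 1127 − 57×17.5 = 129.5 → no gain ✓.
4 of the 6 constraints hold; not an equilibrium.

4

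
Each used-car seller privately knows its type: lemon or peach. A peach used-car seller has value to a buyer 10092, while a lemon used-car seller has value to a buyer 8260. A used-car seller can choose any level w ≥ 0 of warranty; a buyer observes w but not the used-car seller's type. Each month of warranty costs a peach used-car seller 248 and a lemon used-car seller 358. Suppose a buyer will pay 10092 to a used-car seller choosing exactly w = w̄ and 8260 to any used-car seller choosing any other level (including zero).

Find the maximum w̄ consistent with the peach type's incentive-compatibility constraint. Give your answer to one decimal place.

7.4

Choosing w̄ yields the peach type 10092 − 248·w̄; choosing zero yields 8260.
The peach type is indifferent at 10092 − 248·w̄ = 8260, i.e. w̄ = (10092 − 8260) / 248 ≈ 7.4.
For any w̄ above 7.4 the peach type would rather pool at zero, so separation collapses.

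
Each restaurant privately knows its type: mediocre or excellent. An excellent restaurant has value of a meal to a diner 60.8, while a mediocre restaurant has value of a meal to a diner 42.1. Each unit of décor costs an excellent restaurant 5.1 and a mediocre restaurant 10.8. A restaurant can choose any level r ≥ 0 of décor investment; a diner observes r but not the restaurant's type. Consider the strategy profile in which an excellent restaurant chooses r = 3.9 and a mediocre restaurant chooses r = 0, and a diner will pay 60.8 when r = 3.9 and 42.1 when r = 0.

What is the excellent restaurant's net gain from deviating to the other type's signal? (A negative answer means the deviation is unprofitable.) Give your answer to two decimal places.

Playing r = 3.9 the excellent restaurant receives 60.8 − 5.1 × 3.9 = 40.91.
Deviating to r = 0 yields 42.1 instead.
Gain from deviating: 42.1 − 40.91 = 1.19.
The gain is positive, so the excellent type's incentive-compatibility constraint is violated — this profile is not a separating equilibrium.

1.19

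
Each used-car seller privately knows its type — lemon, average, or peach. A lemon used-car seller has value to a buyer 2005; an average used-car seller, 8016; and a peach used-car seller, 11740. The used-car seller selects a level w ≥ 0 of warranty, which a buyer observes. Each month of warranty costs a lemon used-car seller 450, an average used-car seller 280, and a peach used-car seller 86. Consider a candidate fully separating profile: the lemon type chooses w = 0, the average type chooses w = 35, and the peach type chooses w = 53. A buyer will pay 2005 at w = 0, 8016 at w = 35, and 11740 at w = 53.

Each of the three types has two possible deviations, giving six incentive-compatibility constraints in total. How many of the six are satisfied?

Average (own payoff 8016 − 280×35 = -1784): to w=0 gives 2005 → profitable ✗; to w=53 gives 11740 − 280×53 = -3100 → no gain ✓.
Lemon (own payoff 2005): to w=35 gives 8016 − 450×35 = -7734 → no gain ✓; to w=53 gives 11740 − 450×53 = -12110 → no gain ✓.
Peach (own payoff 11740 − 86×53 = 7182): to w=0 gives 2005 → no gain ✓; to w=35 gives 8016 − 86×35 = 5006 → no gain ✓.
5 of the 6 constraints hold; not an equilibrium.

5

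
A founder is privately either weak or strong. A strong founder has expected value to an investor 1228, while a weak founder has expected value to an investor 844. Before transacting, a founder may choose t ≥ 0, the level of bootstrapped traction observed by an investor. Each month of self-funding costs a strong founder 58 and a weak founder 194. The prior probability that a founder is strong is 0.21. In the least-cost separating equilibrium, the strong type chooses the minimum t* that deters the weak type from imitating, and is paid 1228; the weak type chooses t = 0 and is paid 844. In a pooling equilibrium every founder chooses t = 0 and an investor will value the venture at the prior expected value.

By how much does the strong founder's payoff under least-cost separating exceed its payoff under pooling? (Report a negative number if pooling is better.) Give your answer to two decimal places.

Least-cost separating signal: t* solves 844 = 1228 − 194·t*, so t* = (1228 − 844)/194 ≈ 1.9794.
Strong type's separating payoff: 1228 − 58 × t* = 1228 − 58 × (1228 − 844)/194 = 1228 − 22272/194 ≈ 1113.1959.
Pooling payoff: 0.21 × 1228 + 0.79 × 844 = 924.64.
Difference: 1113.1959 − 924.64 = 188.5559, i.e. 188.56 to two decimal places.
The strong type prefers to separate.

188.56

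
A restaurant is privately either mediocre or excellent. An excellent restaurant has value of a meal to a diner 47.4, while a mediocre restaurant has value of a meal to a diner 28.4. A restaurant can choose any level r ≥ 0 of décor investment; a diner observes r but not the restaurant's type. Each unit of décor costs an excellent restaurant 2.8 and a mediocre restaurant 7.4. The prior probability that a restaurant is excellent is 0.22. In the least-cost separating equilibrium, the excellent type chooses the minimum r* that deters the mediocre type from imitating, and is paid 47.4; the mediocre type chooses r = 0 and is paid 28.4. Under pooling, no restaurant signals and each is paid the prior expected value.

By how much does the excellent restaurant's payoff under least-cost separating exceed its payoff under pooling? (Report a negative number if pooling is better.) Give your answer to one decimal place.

7.6

Least-cost separating signal: r* solves 28.4 = 47.4 − 7.4·r*, so r* = (47.4 − 28.4)/7.4 ≈ 2.5676.
Excellent type's separating payoff: 47.4 − 2.8 × r* = 47.4 − 2.8 × (47.4 − 28.4)/7.4 = 47.4 − 53.2/7.4 ≈ 40.211.
Pooling payoff: 0.22 × 47.4 + 0.78 × 28.4 = 32.58.
Difference: 40.211 − 32.58 = 7.631, i.e. 7.6 to one decimal place.
The excellent type prefers to separate.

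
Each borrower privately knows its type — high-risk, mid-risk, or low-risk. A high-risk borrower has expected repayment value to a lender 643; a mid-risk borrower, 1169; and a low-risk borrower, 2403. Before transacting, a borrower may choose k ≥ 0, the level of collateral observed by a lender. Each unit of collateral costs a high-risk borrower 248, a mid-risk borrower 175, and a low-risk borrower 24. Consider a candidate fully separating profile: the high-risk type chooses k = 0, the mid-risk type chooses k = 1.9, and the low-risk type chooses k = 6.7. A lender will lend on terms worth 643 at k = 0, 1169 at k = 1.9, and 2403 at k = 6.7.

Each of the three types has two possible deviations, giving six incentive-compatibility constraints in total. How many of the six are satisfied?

Mid-risk (own payoff 1169 − 175×1.9 = 836.5): to k=0 gives 643 → no gain ✓; to k=6.7 gives 2403 − 175×6.7 = 1230.5 → profitable ✗.
Low-risk (own payoff 2403 − 24×6.7 = 2242.2): to k=0 gives 643 → no gain ✓; to k=1.9 gives 1169 − 24×1.9 = 1123.4 → no gain ✓.
High-risk (own payoff 643): to k=1.9 gives 1169 − 248×1.9 = 697.8 → profitable ✗; to k=6.7 gives 2403 − 248×6.7 = 741.4 → profitable ✗.
3 of the 6 constraints hold; not an equilibrium.

3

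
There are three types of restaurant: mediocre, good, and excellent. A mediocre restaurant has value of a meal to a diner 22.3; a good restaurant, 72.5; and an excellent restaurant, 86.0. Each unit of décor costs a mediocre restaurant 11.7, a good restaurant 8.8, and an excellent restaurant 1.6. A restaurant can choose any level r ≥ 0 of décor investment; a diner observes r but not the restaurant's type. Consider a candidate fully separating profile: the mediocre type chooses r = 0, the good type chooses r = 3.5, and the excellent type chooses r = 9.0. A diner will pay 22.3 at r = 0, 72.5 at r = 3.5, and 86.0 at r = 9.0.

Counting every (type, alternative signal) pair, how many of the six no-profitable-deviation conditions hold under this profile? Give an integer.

Excellent (own payoff 86.0 − 1.6×9.0 = 71.6): to r=0 gives 22.3 → no gain ✓; to r=3.5 gives 72.5 − 1.6×3.5 = 66.9 → no gain ✓.
Good (own payoff 72.5 − 8.8×3.5 = 41.7): to r=0 gives 22.3 → no gain ✓; to r=9.0 gives 86.0 − 8.8×9.0 = 6.8 → no gain ✓.
Mediocre (own payoff 22.3): to r=3.5 gives 72.5 − 11.7×3.5 = 31.55 → profitable ✗; to r=9.0 gives 86.0 − 11.7×9.0 = -19.3 → no gain ✓.
5 of the 6 constraints hold; not an equilibrium.

5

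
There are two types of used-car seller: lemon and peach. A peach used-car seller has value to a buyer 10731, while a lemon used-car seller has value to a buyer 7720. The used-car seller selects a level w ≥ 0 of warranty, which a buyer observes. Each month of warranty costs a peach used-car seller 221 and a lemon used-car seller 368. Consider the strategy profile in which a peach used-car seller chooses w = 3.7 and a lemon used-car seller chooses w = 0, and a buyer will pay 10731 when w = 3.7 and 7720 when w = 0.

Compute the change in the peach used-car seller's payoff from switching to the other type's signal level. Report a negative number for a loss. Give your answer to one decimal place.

-2193.3

Playing w = 3.7 the peach used-car seller receives 10731 − 221 × 3.7 = 9913.3.
Deviating to w = 0 yields 7720 instead.
Gain from deviating: 7720 − 9913.3 = -2193.3.
The gain is negative, so the peach type's incentive-compatibility constraint is satisfied.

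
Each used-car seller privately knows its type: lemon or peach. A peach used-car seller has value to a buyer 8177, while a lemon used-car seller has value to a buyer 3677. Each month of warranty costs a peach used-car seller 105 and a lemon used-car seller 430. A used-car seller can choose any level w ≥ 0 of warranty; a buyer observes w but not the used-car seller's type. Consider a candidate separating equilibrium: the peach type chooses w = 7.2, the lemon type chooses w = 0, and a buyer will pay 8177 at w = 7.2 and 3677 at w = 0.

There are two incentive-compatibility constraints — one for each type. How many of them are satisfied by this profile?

1

Lemon type: stay at 0 → 3677; mimic → 8177 − 430 × 7.2 = 5081. IC fails (3677 < 5081).
Peach type: signal → 8177 − 105 × 7.2 = 7421; deviate to 0 → 3677. IC holds (7421 ≥ 3677).
1 of 2 constraints hold, so this profile is not an equilibrium.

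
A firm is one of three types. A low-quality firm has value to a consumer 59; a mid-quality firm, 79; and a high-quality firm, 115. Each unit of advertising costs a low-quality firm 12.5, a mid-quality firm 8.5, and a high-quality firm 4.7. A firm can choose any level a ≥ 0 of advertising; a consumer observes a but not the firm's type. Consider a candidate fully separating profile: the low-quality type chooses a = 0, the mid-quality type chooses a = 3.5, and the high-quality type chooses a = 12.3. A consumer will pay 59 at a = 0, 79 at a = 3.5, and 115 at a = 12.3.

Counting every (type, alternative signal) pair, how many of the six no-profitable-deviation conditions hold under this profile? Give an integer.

3

High-quality (own payoff 115 − 4.7×12.3 = 57.19): to a=0 gives 59 → profitable ✗; to a=3.5 gives 79 − 4.7×3.5 = 62.55 → profitable ✗.
Low-quality (own payoff 59): to a=3.5 gives 79 − 12.5×3.5 = 35.25 → no gain ✓; to a=12.3 gives 115 − 12.5×12.3 = -38.75 → no gain ✓.
Mid-quality (own payoff 79 − 8.5×3.5 = 49.25): to a=0 gives 59 → profitable ✗; to a=12.3 gives 115 − 8.5×12.3 = 10.45 → no gain ✓.
3 of the 6 constraints hold; not an equilibrium.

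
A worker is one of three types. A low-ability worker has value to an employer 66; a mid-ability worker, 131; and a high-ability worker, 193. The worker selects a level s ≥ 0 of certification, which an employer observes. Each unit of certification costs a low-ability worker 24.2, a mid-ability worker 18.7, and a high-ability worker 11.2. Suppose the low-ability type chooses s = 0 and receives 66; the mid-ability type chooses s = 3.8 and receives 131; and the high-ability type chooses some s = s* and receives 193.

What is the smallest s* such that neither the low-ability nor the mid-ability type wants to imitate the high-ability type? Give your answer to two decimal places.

7.12

Mid-ability type (on-path payoff 131 − 18.7×3.8 = 59.94) won't mimic when 59.94 ≥ 193 − 18.7·s*, i.e. s* ≥ 7.12.
Low-ability type (on-path payoff 66) won't mimic when 66 ≥ 193 − 24.2·s*, i.e. s* ≥ 5.25.
Both must hold, so s* = max(5.25, 7.12) = 7.12. The mid-ability type's constraint binds.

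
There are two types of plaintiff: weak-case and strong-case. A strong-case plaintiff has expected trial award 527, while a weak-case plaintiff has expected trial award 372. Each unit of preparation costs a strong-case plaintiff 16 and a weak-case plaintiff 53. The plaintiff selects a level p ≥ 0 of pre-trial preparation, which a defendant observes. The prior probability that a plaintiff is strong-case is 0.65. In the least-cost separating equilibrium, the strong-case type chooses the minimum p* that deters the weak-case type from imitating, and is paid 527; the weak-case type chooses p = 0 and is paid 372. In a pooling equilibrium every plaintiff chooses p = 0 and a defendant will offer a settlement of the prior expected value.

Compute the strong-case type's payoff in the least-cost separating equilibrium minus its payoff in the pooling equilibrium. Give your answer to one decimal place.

7.5

Least-cost separating signal: p* solves 372 = 527 − 53·p*, so p* = (527 − 372)/53 ≈ 2.9245.
Strong-case type's separating payoff: 527 − 16 × p* = 527 − 16 × (527 − 372)/53 = 527 − 2480/53 ≈ 480.208.
Pooling payoff: 0.65 × 527 + 0.35 × 372 = 472.75.
Difference: 480.208 − 472.75 = 7.458, i.e. 7.5 to one decimal place.
The strong-case type prefers to separate.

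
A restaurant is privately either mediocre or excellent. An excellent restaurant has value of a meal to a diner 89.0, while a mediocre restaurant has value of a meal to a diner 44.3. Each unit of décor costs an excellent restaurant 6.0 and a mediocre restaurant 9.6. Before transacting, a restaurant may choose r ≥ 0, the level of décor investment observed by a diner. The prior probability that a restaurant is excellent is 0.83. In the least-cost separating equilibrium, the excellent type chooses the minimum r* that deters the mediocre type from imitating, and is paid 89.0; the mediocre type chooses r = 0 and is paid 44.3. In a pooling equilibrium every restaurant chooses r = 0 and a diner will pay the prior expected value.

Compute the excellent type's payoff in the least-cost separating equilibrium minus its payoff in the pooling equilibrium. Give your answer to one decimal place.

-20.3

Least-cost separating signal: r* solves 44.3 = 89.0 − 9.6·r*, so r* = (89.0 − 44.3)/9.6 ≈ 4.6563.
Excellent type's separating payoff: 89.0 − 6.0 × r* = 89.0 − 6.0 × (89.0 − 44.3)/9.6 = 89.0 − 268.2/9.6 ≈ 61.063.
Pooling payoff: 0.83 × 89.0 + 0.17 × 44.3 = 81.401.
Difference: 61.063 − 81.401 = -20.338, i.e. -20.3 to one decimal place.
The excellent type would prefer the pooling outcome.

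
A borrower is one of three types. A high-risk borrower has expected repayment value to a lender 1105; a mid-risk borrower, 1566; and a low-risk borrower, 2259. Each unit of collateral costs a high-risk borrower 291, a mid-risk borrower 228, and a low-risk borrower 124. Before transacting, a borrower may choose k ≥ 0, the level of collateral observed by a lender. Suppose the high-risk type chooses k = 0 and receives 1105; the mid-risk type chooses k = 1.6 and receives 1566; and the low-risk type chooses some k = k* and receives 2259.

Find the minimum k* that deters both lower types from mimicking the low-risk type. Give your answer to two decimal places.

Mid-risk type (on-path payoff 1566 − 228×1.6 = 1201.2) won't mimic when 1201.2 ≥ 2259 − 228·k*, i.e. k* ≥ 4.64.
High-risk type (on-path payoff 1105) won't mimic when 1105 ≥ 2259 − 291·k*, i.e. k* ≥ 3.97.
Both must hold, so k* = max(3.97, 4.64) = 4.64. The mid-risk type's constraint binds.

4.64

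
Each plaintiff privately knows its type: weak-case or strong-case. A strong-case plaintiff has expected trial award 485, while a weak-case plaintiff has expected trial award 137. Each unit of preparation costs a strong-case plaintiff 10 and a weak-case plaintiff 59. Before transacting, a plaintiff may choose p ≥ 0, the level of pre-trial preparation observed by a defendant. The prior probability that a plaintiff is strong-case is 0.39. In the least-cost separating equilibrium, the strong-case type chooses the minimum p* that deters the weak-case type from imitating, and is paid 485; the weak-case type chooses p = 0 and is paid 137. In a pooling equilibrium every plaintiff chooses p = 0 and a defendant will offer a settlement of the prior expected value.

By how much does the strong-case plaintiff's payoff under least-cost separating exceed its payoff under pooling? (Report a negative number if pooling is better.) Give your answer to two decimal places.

Least-cost separating signal: p* solves 137 = 485 − 59·p*, so p* = (485 − 137)/59 ≈ 5.8983.
Strong-case type's separating payoff: 485 − 10 × p* = 485 − 10 × (485 − 137)/59 = 485 − 3480/59 ≈ 426.0169.
Pooling payoff: 0.39 × 485 + 0.61 × 137 = 272.72.
Difference: 426.0169 − 272.72 = 153.2969, i.e. 153.30 to two decimal places.
The strong-case type prefers to separate.

153.30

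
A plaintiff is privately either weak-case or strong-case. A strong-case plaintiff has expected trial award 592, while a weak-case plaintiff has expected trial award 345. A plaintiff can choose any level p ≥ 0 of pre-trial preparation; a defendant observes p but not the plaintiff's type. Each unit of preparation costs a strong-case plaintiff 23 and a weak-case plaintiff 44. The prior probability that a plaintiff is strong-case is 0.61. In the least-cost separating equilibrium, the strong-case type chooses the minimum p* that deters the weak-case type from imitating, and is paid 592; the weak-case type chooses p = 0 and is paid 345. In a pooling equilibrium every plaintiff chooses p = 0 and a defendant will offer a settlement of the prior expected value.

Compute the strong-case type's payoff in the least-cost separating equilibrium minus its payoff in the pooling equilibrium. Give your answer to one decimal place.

Least-cost separating signal: p* solves 345 = 592 − 44·p*, so p* = (592 − 345)/44 ≈ 5.6136.
Strong-case type's separating payoff: 592 − 23 × p* = 592 − 23 × (592 − 345)/44 = 592 − 5681/44 ≈ 462.886.
Pooling payoff: 0.61 × 592 + 0.39 × 345 = 495.67.
Difference: 462.886 − 495.67 = -32.784, i.e. -32.8 to one decimal place.
The strong-case type would prefer the pooling outcome.

-32.8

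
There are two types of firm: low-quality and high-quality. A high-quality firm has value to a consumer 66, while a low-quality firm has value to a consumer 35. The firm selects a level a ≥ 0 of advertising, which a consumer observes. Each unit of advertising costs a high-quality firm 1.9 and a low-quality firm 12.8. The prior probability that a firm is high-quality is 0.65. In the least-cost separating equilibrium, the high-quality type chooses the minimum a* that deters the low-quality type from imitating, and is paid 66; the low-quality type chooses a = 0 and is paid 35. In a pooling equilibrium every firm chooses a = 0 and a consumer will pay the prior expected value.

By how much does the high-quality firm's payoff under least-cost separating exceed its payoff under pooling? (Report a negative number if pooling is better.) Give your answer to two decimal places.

6.25

Least-cost separating signal: a* solves 35 = 66 − 12.8·a*, so a* = (66 − 35)/12.8 ≈ 2.4219.
High-quality type's separating payoff: 66 − 1.9 × a* = 66 − 1.9 × (66 − 35)/12.8 = 66 − 58.9/12.8 ≈ 61.3984.
Pooling payoff: 0.65 × 66 + 0.35 × 35 = 55.15.
Difference: 61.3984 − 55.15 = 6.2484, i.e. 6.25 to two decimal places.
The high-quality type prefers to separate.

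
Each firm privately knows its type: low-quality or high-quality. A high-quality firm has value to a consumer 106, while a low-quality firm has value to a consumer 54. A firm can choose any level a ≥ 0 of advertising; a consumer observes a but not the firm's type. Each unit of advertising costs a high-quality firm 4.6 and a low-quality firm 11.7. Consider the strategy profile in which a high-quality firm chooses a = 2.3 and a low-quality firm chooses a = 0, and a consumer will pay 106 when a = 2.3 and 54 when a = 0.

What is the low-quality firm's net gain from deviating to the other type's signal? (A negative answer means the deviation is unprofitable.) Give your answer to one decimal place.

25.1

Playing a = 0 the low-quality firm receives 54.
Deviating to a = 2.3 brings payment 106 at cost 11.7 × 2.3 = 26.91, netting 79.09.
Gain from deviating: 79.09 − 54 = 25.09, i.e. 25.1 to one decimal place.
The gain is positive, so the low-quality type's incentive-compatibility constraint is violated — this profile is not a separating equilibrium.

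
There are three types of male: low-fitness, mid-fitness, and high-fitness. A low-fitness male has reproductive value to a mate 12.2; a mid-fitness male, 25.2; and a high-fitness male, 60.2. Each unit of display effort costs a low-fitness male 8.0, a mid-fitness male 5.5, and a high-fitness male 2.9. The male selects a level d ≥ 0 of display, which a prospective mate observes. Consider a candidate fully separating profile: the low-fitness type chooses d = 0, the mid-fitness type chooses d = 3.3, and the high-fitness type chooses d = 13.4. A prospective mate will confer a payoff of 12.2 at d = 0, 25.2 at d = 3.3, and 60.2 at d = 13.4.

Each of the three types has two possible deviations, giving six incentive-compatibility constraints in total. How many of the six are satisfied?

Mid-fitness (own payoff 25.2 − 5.5×3.3 = 7.05): to d=0 gives 12.2 → profitable ✗; to d=13.4 gives 60.2 − 5.5×13.4 = -13.5 → no gain ✓.
Low-fitness (own payoff 12.2): to d=3.3 gives 25.2 − 8.0×3.3 = -1.2 → no gain ✓; to d=13.4 gives 60.2 − 8.0×13.4 = -47 → no gain ✓.
High-fitness (own payoff 60.2 − 2.9×13.4 = 21.34): to d=0 gives 12.2 → no gain ✓; to d=3.3 gives 25.2 − 2.9×3.3 = 15.63 → no gain ✓.
5 of the 6 constraints hold; not an equilibrium.

5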